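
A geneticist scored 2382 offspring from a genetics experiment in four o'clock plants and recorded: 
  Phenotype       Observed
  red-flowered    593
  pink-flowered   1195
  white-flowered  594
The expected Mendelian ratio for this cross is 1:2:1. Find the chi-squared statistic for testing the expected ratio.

0.028

Total ratio parts = 4. Expected numbers out of 2382:
  red-flowered: 2382 × 1/4 = 595.5
  pink-flowered: 2382 × 2/4 = 1191
  white-flowered: 2382 × 1/4 = 595.5
χ² = Σ (O − E)² / E
  red-flowered: (593 − 595.5)² / 595.5 = 0.0105
  pink-flowered: (1195 − 1191)² / 1191 = 0.0134
  white-flowered: (594 − 595.5)² / 595.5 = 0.0038
χ² = 0.0105 + 0.0134 + 0.0038 = 0.0277 ≈ 0.028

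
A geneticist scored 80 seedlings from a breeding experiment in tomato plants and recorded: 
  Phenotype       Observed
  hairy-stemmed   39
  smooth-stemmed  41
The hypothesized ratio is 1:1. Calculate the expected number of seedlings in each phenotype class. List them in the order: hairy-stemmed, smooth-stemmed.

40, 40

Total ratio parts = 2. Expected numbers out of 80:
  hairy-stemmed: 80 × 1/2 = 40
  smooth-stemmed: 80 × 1/2 = 40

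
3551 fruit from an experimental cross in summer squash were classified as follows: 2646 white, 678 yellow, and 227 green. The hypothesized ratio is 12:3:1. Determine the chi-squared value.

0.450

The 12:3:1 ratio has 16 parts, so with N = 3551 the expected counts are:
  white: 3551 × 12/16 = 2663.25
  yellow: 3551 × 3/16 = 665.8125
  green: 3551 × 1/16 = 221.9375
χ² = Σ (O − E)² / E
  white: (2646 − 2663.25)² / 2663.25 = 0.1117
  yellow: (678 − 665.8125)² / 665.8125 = 0.2231
  green: (227 − 221.9375)² / 221.9375 = 0.1155
χ² = 0.1117 + 0.2231 + 0.1155 = 0.4503 ≈ 0.450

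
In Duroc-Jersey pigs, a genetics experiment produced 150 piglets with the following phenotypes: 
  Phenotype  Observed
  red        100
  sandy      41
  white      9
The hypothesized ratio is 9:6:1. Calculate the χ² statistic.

The 9:6:1 ratio has 16 parts, so with N = 150 the expected counts are:
  red: 150 × 9/16 = 84.375
  sandy: 150 × 6/16 = 56.25
  white: 150 × 1/16 = 9.375
χ² = Σ (O − E)² / E
  red: (100 − 84.375)² / 84.375 = 2.8935
  sandy: (41 − 56.25)² / 56.25 = 4.1344
  white: (9 − 9.375)² / 9.375 = 0.0150
χ² = 2.8935 + 4.1344 + 0.0150 = 7.0429 ≈ 7.043

7.043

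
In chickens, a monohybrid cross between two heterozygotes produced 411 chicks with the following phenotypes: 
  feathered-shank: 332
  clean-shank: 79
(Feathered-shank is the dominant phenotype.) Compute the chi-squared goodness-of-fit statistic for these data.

For a monohybrid cross between heterozygotes with complete dominance, the expected phenotypic ratio is 3:1.
Expected counts for N = 411 under a 3:1 ratio (total parts = 4):
  feathered-shank: 411 × 3/4 = 308.25
  clean-shank: 411 × 1/4 = 102.75
χ² = Σ (O − E)² / E
  feathered-shank: (332 − 308.25)² / 308.25 = 1.8299
  clean-shank: (79 − 102.75)² / 102.75 = 5.4897
χ² = 1.8299 + 5.4897 = 7.3196 ≈ 7.320

7.320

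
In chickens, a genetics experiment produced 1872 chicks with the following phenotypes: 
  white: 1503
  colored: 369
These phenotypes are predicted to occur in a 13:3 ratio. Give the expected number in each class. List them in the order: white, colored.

1521, 351

The 13:3 ratio has 16 parts, so with N = 1872 the expected counts are:
  white: 1872 × 13/16 = 1521
  colored: 1872 × 3/16 = 351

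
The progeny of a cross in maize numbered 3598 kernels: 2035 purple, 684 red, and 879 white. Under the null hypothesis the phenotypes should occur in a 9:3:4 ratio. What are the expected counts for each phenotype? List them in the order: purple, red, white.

Expected counts for N = 3598 under a 9:3:4 ratio (total parts = 16):
  purple: 3598 × 9/16 = 2023.875
  red: 3598 × 3/16 = 674.625
  white: 3598 × 4/16 = 899.5

2023.875, 674.625, 899.5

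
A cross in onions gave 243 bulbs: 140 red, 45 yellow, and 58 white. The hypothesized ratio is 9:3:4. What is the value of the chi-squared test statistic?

0.212

The 9:3:4 ratio has 16 parts, so with N = 243 the expected counts are:
  red: 243 × 9/16 = 136.6875
  yellow: 243 × 3/16 = 45.5625
  white: 243 × 4/16 = 60.75
χ² = Σ (O − E)² / E
  red: (140 − 136.6875)² / 136.6875 = 0.0803
  yellow: (45 − 45.5625)² / 45.5625 = 0.0069
  white: (58 − 60.75)² / 60.75 = 0.1245
χ² = 0.0803 + 0.0069 + 0.1245 = 0.2117 ≈ 0.212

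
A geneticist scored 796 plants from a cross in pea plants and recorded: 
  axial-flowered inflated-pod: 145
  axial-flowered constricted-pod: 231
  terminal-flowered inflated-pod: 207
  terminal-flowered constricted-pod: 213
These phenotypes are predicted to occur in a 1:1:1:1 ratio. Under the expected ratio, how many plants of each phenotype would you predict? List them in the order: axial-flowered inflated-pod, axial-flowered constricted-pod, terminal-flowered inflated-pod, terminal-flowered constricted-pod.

199, 199, 199, 199

Under the 1:1:1:1 hypothesis (Σ ratio = 4, N = 796):
  axial-flowered inflated-pod: 796 × 1/4 = 199
  axial-flowered constricted-pod: 796 × 1/4 = 199
  terminal-flowered inflated-pod: 796 × 1/4 = 199
  terminal-flowered constricted-pod: 796 × 1/4 = 199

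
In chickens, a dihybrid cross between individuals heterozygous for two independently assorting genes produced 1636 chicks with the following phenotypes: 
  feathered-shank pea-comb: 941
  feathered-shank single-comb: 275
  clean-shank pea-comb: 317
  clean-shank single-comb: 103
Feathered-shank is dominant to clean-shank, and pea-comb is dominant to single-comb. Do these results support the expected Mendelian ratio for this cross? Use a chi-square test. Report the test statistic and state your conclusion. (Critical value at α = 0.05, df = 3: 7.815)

4.102; consistent

A dihybrid F₂ with independent assortment and complete dominance at both loci gives a 9:3:3:1 phenotypic ratio.
The 9:3:3:1 ratio has 16 parts, so with N = 1636 the expected counts are:
  feathered-shank pea-comb: 1636 × 9/16 = 920.25
  feathered-shank single-comb: 1636 × 3/16 = 306.75
  clean-shank pea-comb: 1636 × 3/16 = 306.75
  clean-shank single-comb: 1636 × 1/16 = 102.25
χ² = Σ (O − E)² / E
  feathered-shank pea-comb: (941 − 920.25)² / 920.25 = 0.4679
  feathered-shank single-comb: (275 − 306.75)² / 306.75 = 3.2863
  clean-shank pea-comb: (317 − 306.75)² / 306.75 = 0.3425
  clean-shank single-comb: (103 − 102.25)² / 102.25 = 0.0055
χ² = 0.4679 + 3.2863 + 0.3425 + 0.0055 = 4.1022 ≈ 4.102
Degrees of freedom = 4 − 1 = 3; critical value at α = 0.05 is 7.815.
Since 4.102 < 7.815, we fail to reject the null hypothesis — the data are consistent with the 9:3:3:1 ratio.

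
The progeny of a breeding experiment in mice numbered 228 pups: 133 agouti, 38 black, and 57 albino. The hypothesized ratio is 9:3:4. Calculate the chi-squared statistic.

0.704

Total ratio parts = 16. Expected numbers out of 228:
  agouti: 228 × 9/16 = 128.25
  black: 228 × 3/16 = 42.75
  albino: 228 × 4/16 = 57
χ² = Σ (O − E)² / E
  agouti: (133 − 128.25)² / 128.25 = 0.1759
  black: (38 − 42.75)² / 42.75 = 0.5278
  albino: (57 − 57)² / 57 = 0.0000
χ² = 0.1759 + 0.5278 + 0.0000 = 0.7037 ≈ 0.704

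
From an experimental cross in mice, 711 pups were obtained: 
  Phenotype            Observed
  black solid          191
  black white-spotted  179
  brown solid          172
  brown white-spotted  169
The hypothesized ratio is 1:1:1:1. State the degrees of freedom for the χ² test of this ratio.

A goodness-of-fit test with 4 phenotype classes has df = 4 − 1 = 3.

3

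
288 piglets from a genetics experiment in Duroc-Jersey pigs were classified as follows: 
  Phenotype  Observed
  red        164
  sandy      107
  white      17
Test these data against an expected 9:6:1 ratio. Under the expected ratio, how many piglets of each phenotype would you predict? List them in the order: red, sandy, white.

162, 108, 18

Total ratio parts = 16. Expected numbers out of 288:
  red: 288 × 9/16 = 162
  sandy: 288 × 6/16 = 108
  white: 288 × 1/16 = 18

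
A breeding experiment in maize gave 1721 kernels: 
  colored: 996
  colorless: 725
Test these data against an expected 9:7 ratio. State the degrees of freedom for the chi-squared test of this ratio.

1

A goodness-of-fit test with 2 phenotype classes has df = 2 − 1 = 1.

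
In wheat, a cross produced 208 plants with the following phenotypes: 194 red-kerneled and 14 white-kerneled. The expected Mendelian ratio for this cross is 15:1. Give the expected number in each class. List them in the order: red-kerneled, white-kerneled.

Under the 15:1 hypothesis (Σ ratio = 16, N = 208):
  red-kerneled: 208 × 15/16 = 195
  white-kerneled: 208 × 1/16 = 13

195, 13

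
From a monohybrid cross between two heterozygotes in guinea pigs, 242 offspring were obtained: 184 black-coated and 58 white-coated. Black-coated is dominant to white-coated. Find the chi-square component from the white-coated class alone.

For a monohybrid cross between heterozygotes with complete dominance, the expected phenotypic ratio is 3:1.
Total ratio parts = 4. Expected numbers out of 242:
  black-coated: 242 × 3/4 = 181.5
  white-coated: 242 × 1/4 = 60.5
Contribution of white-coated: (58 − 60.5)² / 60.5 = 0.1033

0.103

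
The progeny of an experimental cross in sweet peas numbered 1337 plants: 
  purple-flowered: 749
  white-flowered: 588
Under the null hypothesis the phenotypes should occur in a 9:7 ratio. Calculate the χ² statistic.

0.029

Under the 9:7 hypothesis (Σ ratio = 16, N = 1337):
  purple-flowered: 1337 × 9/16 = 752.0625
  white-flowered: 1337 × 7/16 = 584.9375
χ² = Σ (O − E)² / E
  purple-flowered: (749 − 752.0625)² / 752.0625 = 0.0125
  white-flowered: (588 − 584.9375)² / 584.9375 = 0.0160
χ² = 0.0125 + 0.0160 = 0.0285 ≈ 0.029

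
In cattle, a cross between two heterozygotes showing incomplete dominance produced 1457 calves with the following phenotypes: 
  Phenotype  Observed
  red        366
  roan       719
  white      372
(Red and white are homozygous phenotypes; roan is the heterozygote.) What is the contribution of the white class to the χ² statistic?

0.165

With incomplete dominance, a heterozygote × heterozygote cross gives a 1:2:1 phenotypic ratio.
The 1:2:1 ratio has 4 parts, so with N = 1457 the expected counts are:
  red: 1457 × 1/4 = 364.25
  roan: 1457 × 2/4 = 728.5
  white: 1457 × 1/4 = 364.25
Contribution of white: (372 − 364.25)² / 364.25 = 0.1649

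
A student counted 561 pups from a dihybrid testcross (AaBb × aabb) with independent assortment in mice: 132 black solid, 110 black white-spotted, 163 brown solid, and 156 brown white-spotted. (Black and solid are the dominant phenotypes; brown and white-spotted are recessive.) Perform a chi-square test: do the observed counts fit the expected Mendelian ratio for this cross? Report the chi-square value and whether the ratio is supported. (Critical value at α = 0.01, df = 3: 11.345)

A dihybrid testcross with independent assortment gives a 1:1:1:1 ratio.
Expected counts for N = 561 under a 1:1:1:1 ratio (total parts = 4):
  black solid: 561 × 1/4 = 140.25
  black white-spotted: 561 × 1/4 = 140.25
  brown solid: 561 × 1/4 = 140.25
  brown white-spotted: 561 × 1/4 = 140.25
χ² = Σ (O − E)² / E
  black solid: (132 − 140.25)² / 140.25 = 0.4853
  black white-spotted: (110 − 140.25)² / 140.25 = 6.5245
  brown solid: (163 − 140.25)² / 140.25 = 3.6903
  brown white-spotted: (156 − 140.25)² / 140.25 = 1.7687
χ² = 0.4853 + 6.5245 + 3.6903 + 1.7687 = 12.4688 ≈ 12.469
Degrees of freedom = 4 − 1 = 3; critical value at α = 0.01 is 11.345.
Since 12.469 > 11.345, we reject the null hypothesis — the data do not fit the 1:1:1:1 ratio.

12.469; not consistent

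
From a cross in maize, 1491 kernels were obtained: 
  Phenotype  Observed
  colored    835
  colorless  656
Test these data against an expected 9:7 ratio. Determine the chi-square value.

The 9:7 ratio has 16 parts, so with N = 1491 the expected counts are:
  colored: 1491 × 9/16 = 838.6875
  colorless: 1491 × 7/16 = 652.3125
χ² = Σ (O − E)² / E
  colored: (835 − 838.6875)² / 838.6875 = 0.0162
  colorless: (656 − 652.3125)² / 652.3125 = 0.0208
χ² = 0.0162 + 0.0208 = 0.037

0.037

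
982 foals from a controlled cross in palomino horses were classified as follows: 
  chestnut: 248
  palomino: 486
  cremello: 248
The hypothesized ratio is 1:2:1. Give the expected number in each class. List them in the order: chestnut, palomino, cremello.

245.5, 491, 245.5

Under the 1:2:1 hypothesis (Σ ratio = 4, N = 982):
  chestnut: 982 × 1/4 = 245.5
  palomino: 982 × 2/4 = 491
  cremello: 982 × 1/4 = 245.5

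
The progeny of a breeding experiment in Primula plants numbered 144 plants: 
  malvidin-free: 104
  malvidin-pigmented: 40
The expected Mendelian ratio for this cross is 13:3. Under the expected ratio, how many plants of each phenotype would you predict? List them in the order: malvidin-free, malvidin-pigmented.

Under the 13:3 hypothesis (Σ ratio = 16, N = 144):
  malvidin-free: 144 × 13/16 = 117
  malvidin-pigmented: 144 × 3/16 = 27

117, 27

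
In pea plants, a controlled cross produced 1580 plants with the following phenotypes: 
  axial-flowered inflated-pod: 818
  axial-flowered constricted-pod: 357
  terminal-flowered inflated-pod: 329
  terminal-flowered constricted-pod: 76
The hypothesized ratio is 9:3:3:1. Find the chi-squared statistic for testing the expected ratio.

26.951

Expected counts for N = 1580 under a 9:3:3:1 ratio (total parts = 16):
  axial-flowered inflated-pod: 1580 × 9/16 = 888.75
  axial-flowered constricted-pod: 1580 × 3/16 = 296.25
  terminal-flowered inflated-pod: 1580 × 3/16 = 296.25
  terminal-flowered constricted-pod: 1580 × 1/16 = 98.75
χ² = Σ (O − E)² / E
  axial-flowered inflated-pod: (818 − 888.75)² / 888.75 = 5.6321
  axial-flowered constricted-pod: (357 − 296.25)² / 296.25 = 12.4576
  terminal-flowered inflated-pod: (329 − 296.25)² / 296.25 = 3.6205
  terminal-flowered constricted-pod: (76 − 98.75)² / 98.75 = 5.2411
χ² = 5.6321 + 12.4576 + 3.6205 + 5.2411 = 26.9513 ≈ 26.951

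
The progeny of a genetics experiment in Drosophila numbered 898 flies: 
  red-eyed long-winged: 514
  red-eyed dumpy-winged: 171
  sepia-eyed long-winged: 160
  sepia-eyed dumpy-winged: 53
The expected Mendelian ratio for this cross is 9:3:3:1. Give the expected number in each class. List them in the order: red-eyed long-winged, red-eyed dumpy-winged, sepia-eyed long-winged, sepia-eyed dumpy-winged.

505.125, 168.375, 168.375, 56.125

Under the 9:3:3:1 hypothesis (Σ ratio = 16, N = 898):
  red-eyed long-winged: 898 × 9/16 = 505.125
  red-eyed dumpy-winged: 898 × 3/16 = 168.375
  sepia-eyed long-winged: 898 × 3/16 = 168.375
  sepia-eyed dumpy-winged: 898 × 1/16 = 56.125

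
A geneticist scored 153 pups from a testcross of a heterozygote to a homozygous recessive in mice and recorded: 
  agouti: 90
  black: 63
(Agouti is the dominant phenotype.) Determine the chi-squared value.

A testcross of a heterozygote (Aa × aa) gives a 1:1 phenotypic ratio.
Expected counts for N = 153 under a 1:1 ratio (total parts = 2):
  agouti: 153 × 1/2 = 76.5
  black: 153 × 1/2 = 76.5
χ² = Σ (O − E)² / E
  agouti: (90 − 76.5)² / 76.5 = 2.3824
  black: (63 − 76.5)² / 76.5 = 2.3824
χ² = 2.3824 + 2.3824 = 4.7648 ≈ 4.765

4.765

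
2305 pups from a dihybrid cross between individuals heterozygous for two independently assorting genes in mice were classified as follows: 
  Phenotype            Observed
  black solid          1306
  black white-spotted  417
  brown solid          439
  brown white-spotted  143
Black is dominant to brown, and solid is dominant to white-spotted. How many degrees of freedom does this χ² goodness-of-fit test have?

3

A dihybrid F₂ with independent assortment and complete dominance at both loci gives a 9:3:3:1 phenotypic ratio.
A goodness-of-fit test with 4 phenotype classes has df = 4 − 1 = 3.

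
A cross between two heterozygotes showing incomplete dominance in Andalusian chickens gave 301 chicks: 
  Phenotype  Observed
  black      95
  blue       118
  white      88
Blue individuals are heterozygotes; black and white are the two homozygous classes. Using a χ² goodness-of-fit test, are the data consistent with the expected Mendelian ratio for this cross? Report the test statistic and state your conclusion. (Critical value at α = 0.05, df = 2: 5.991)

14.362; not consistent

With incomplete dominance, a heterozygote × heterozygote cross gives a 1:2:1 phenotypic ratio.
Under the 1:2:1 hypothesis (Σ ratio = 4, N = 301):
  black: 301 × 1/4 = 75.25
  blue: 301 × 2/4 = 150.5
  white: 301 × 1/4 = 75.25
χ² = Σ (O − E)² / E
  black: (95 − 75.25)² / 75.25 = 5.1836
  blue: (118 − 150.5)² / 150.5 = 7.0183
  white: (88 − 75.25)² / 75.25 = 2.1603
χ² = 5.1836 + 7.0183 + 2.1603 = 14.3622 ≈ 14.362
Degrees of freedom = 3 − 1 = 2; critical value at α = 0.05 is 5.991.
Since 14.362 > 5.991, we reject the null hypothesis — the data do not fit the 1:2:1 ratio.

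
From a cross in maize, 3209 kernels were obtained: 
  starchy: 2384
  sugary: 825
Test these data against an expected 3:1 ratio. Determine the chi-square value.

Under the 3:1 hypothesis (Σ ratio = 4, N = 3209):
  starchy: 3209 × 3/4 = 2406.75
  sugary: 3209 × 1/4 = 802.25
χ² = Σ (O − E)² / E
  starchy: (2384 − 2406.75)² / 2406.75 = 0.2150
  sugary: (825 − 802.25)² / 802.25 = 0.6451
χ² = 0.2150 + 0.6451 = 0.8601 ≈ 0.860

0.860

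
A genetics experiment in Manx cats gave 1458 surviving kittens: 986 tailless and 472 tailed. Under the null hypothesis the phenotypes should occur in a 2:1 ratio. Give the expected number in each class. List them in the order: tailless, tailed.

972, 486

Expected counts for N = 1458 under a 2:1 ratio (total parts = 3):
  tailless: 1458 × 2/3 = 972
  tailed: 1458 × 1/3 = 486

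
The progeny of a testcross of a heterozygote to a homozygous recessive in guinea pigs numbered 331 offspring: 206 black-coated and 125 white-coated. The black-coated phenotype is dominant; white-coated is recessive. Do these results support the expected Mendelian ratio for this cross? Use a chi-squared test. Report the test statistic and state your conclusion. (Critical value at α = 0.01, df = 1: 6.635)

19.822; not consistent

A testcross of a heterozygote (Aa × aa) gives a 1:1 phenotypic ratio.
Under the 1:1 hypothesis (Σ ratio = 2, N = 331):
  black-coated: 331 × 1/2 = 165.5
  white-coated: 331 × 1/2 = 165.5
χ² = Σ (O − E)² / E
  black-coated: (206 − 165.5)² / 165.5 = 9.9109
  white-coated: (125 − 165.5)² / 165.5 = 9.9109
χ² = 9.9109 + 9.9109 = 19.8218 ≈ 19.822
Degrees of freedom = 2 − 1 = 1; critical value at α = 0.01 is 6.635.
Since 19.822 > 6.635, we reject the null hypothesis — the data do not fit the 1:1 ratio.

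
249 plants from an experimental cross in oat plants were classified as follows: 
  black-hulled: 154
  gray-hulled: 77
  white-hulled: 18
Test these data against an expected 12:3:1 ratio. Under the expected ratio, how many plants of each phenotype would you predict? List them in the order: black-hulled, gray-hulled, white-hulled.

186.75, 46.6875, 15.5625

Under the 12:3:1 hypothesis (Σ ratio = 16, N = 249):
  black-hulled: 249 × 12/16 = 186.75
  gray-hulled: 249 × 3/16 = 46.6875
  white-hulled: 249 × 1/16 = 15.5625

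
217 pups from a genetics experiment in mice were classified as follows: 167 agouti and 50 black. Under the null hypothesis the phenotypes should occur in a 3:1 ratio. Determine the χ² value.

Under the 3:1 hypothesis (Σ ratio = 4, N = 217):
  agouti: 217 × 3/4 = 162.75
  black: 217 × 1/4 = 54.25
χ² = Σ (O − E)² / E
  agouti: (167 − 162.75)² / 162.75 = 0.1110
  black: (50 − 54.25)² / 54.25 = 0.3329
χ² = 0.1110 + 0.3329 = 0.4439 ≈ 0.444

0.444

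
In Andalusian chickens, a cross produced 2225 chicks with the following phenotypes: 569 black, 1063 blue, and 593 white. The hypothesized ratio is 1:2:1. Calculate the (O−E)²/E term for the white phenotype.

2.428

Total ratio parts = 4. Expected numbers out of 2225:
  black: 2225 × 1/4 = 556.25
  blue: 2225 × 2/4 = 1112.5
  white: 2225 × 1/4 = 556.25
Contribution of white: (593 − 556.25)² / 556.25 = 2.4280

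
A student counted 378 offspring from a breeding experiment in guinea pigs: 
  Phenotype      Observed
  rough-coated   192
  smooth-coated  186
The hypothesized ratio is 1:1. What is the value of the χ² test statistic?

0.095

Total ratio parts = 2. Expected numbers out of 378:
  rough-coated: 378 × 1/2 = 189
  smooth-coated: 378 × 1/2 = 189
χ² = Σ (O − E)² / E
  rough-coated: (192 − 189)² / 189 = 0.0476
  smooth-coated: (186 − 189)² / 189 = 0.0476
χ² = 0.0476 + 0.0476 = 0.0952 ≈ 0.095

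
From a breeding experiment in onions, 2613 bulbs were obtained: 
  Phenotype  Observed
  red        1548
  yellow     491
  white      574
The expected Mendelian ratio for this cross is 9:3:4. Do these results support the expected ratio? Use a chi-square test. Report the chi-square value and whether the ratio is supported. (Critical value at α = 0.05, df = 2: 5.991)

Under the 9:3:4 hypothesis (Σ ratio = 16, N = 2613):
  red: 2613 × 9/16 = 1469.8125
  yellow: 2613 × 3/16 = 489.9375
  white: 2613 × 4/16 = 653.25
χ² = Σ (O − E)² / E
  red: (1548 − 1469.8125)² / 1469.8125 = 4.1592
  yellow: (491 − 489.9375)² / 489.9375 = 0.0023
  white: (574 − 653.25)² / 653.25 = 9.6143
χ² = 4.1592 + 0.0023 + 9.6143 = 13.7758 ≈ 13.776
Degrees of freedom = 3 − 1 = 2; critical value at α = 0.05 is 5.991.
Since 13.776 > 5.991, we reject the null hypothesis — the data do not fit the 9:3:4 ratio.

13.776; not consistent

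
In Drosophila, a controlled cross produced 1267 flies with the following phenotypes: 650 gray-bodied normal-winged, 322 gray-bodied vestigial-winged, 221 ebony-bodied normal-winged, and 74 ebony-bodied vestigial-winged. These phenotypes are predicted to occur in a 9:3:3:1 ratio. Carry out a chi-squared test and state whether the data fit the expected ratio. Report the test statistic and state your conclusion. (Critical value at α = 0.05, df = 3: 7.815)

37.020; not consistent

Under the 9:3:3:1 hypothesis (Σ ratio = 16, N = 1267):
  gray-bodied normal-winged: 1267 × 9/16 = 712.6875
  gray-bodied vestigial-winged: 1267 × 3/16 = 237.5625
  ebony-bodied normal-winged: 1267 × 3/16 = 237.5625
  ebony-bodied vestigial-winged: 1267 × 1/16 = 79.1875
χ² = Σ (O − E)² / E
  gray-bodied normal-winged: (650 − 712.6875)² / 712.6875 = 5.5139
  gray-bodied vestigial-winged: (322 − 237.5625)² / 237.5625 = 30.0119
  ebony-bodied normal-winged: (221 − 237.5625)² / 237.5625 = 1.1547
  ebony-bodied vestigial-winged: (74 − 79.1875)² / 79.1875 = 0.3398
χ² = 5.5139 + 30.0119 + 1.1547 + 0.3398 = 37.0203 ≈ 37.020
Degrees of freedom = 4 − 1 = 3; critical value at α = 0.05 is 7.815.
Since 37.020 > 7.815, we reject the null hypothesis — the data do not fit the 9:3:3:1 ratio.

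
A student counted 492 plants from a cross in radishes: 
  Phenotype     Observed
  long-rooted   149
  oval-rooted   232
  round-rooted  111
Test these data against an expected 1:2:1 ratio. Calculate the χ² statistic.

7.463

Expected counts for N = 492 under a 1:2:1 ratio (total parts = 4):
  long-rooted: 492 × 1/4 = 123
  oval-rooted: 492 × 2/4 = 246
  round-rooted: 492 × 1/4 = 123
χ² = Σ (O − E)² / E
  long-rooted: (149 − 123)² / 123 = 5.4959
  oval-rooted: (232 − 246)² / 246 = 0.7967
  round-rooted: (111 − 123)² / 123 = 1.1707
χ² = 5.4959 + 0.7967 + 1.1707 = 7.4633 ≈ 7.463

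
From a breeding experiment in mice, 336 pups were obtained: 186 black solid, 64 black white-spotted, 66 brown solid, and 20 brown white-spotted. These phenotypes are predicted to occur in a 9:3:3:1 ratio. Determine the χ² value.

0.254

The 9:3:3:1 ratio has 16 parts, so with N = 336 the expected counts are:
  black solid: 336 × 9/16 = 189
  black white-spotted: 336 × 3/16 = 63
  brown solid: 336 × 3/16 = 63
  brown white-spotted: 336 × 1/16 = 21
χ² = Σ (O − E)² / E
  black solid: (186 − 189)² / 189 = 0.0476
  black white-spotted: (64 − 63)² / 63 = 0.0159
  brown solid: (66 − 63)² / 63 = 0.1429
  brown white-spotted: (20 − 21)² / 21 = 0.0476
χ² = 0.0476 + 0.0159 + 0.1429 + 0.0476 = 0.254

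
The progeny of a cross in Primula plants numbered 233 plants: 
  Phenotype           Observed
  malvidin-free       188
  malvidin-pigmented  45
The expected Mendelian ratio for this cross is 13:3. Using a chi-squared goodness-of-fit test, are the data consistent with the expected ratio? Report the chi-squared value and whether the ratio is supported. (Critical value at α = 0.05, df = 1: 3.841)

0.049; consistent

Total ratio parts = 16. Expected numbers out of 233:
  malvidin-free: 233 × 13/16 = 189.3125
  malvidin-pigmented: 233 × 3/16 = 43.6875
χ² = Σ (O − E)² / E
  malvidin-free: (188 − 189.3125)² / 189.3125 = 0.0091
  malvidin-pigmented: (45 − 43.6875)² / 43.6875 = 0.0394
χ² = 0.0091 + 0.0394 = 0.0485 ≈ 0.049
Degrees of freedom = 2 − 1 = 1; critical value at α = 0.05 is 3.841.
Since 0.049 < 3.841, we fail to reject the null hypothesis — the data are consistent with the 13:3 ratio.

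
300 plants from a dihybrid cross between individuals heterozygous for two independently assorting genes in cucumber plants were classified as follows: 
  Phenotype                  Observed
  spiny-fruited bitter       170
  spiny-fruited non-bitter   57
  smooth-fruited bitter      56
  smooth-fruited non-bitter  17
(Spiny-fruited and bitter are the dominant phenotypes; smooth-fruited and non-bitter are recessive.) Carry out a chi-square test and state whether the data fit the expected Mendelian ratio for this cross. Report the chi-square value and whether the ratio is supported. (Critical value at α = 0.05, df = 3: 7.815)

0.184; consistent

A dihybrid F₂ with independent assortment and complete dominance at both loci gives a 9:3:3:1 phenotypic ratio.
Under the 9:3:3:1 hypothesis (Σ ratio = 16, N = 300):
  spiny-fruited bitter: 300 × 9/16 = 168.75
  spiny-fruited non-bitter: 300 × 3/16 = 56.25
  smooth-fruited bitter: 300 × 3/16 = 56.25
  smooth-fruited non-bitter: 300 × 1/16 = 18.75
χ² = Σ (O − E)² / E
  spiny-fruited bitter: (170 − 168.75)² / 168.75 = 0.0093
  spiny-fruited non-bitter: (57 − 56.25)² / 56.25 = 0.0100
  smooth-fruited bitter: (56 − 56.25)² / 56.25 = 0.0011
  smooth-fruited non-bitter: (17 − 18.75)² / 18.75 = 0.1633
χ² = 0.0093 + 0.0100 + 0.0011 + 0.1633 = 0.1837 ≈ 0.184
Degrees of freedom = 4 − 1 = 3; critical value at α = 0.05 is 7.815.
Since 0.184 < 7.815, we fail to reject the null hypothesis — the data are consistent with the 9:3:3:1 ratio.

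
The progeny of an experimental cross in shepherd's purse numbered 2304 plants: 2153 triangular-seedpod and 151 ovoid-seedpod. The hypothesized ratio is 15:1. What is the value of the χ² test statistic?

Under the 15:1 hypothesis (Σ ratio = 16, N = 2304):
  triangular-seedpod: 2304 × 15/16 = 2160
  ovoid-seedpod: 2304 × 1/16 = 144
χ² = Σ (O − E)² / E
  triangular-seedpod: (2153 − 2160)² / 2160 = 0.0227
  ovoid-seedpod: (151 − 144)² / 144 = 0.3403
χ² = 0.0227 + 0.3403 = 0.363

0.363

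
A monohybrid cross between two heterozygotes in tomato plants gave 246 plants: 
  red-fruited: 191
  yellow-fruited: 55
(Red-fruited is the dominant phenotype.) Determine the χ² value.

0.916

For a monohybrid cross between heterozygotes with complete dominance, the expected phenotypic ratio is 3:1.
Under the 3:1 hypothesis (Σ ratio = 4, N = 246):
  red-fruited: 246 × 3/4 = 184.5
  yellow-fruited: 246 × 1/4 = 61.5
χ² = Σ (O − E)² / E
  red-fruited: (191 − 184.5)² / 184.5 = 0.2290
  yellow-fruited: (55 − 61.5)² / 61.5 = 0.6870
χ² = 0.2290 + 0.6870 = 0.916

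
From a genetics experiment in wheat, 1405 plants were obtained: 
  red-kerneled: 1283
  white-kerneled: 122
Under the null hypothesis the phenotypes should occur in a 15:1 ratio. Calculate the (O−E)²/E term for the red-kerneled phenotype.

0.887

Total ratio parts = 16. Expected numbers out of 1405:
  red-kerneled: 1405 × 15/16 = 1317.1875
  white-kerneled: 1405 × 1/16 = 87.8125
Contribution of red-kerneled: (1283 − 1317.1875)² / 1317.1875 = 0.8873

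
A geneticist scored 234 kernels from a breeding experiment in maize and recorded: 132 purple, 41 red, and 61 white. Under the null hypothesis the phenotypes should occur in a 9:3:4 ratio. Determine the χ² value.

0.296

The 9:3:4 ratio has 16 parts, so with N = 234 the expected counts are:
  purple: 234 × 9/16 = 131.625
  red: 234 × 3/16 = 43.875
  white: 234 × 4/16 = 58.5
χ² = Σ (O − E)² / E
  purple: (132 − 131.625)² / 131.625 = 0.0011
  red: (41 − 43.875)² / 43.875 = 0.1884
  white: (61 − 58.5)² / 58.5 = 0.1068
χ² = 0.0011 + 0.1884 + 0.1068 = 0.2963 ≈ 0.296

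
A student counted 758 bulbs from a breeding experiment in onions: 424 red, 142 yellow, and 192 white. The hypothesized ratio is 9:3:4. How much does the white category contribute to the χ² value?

0.033

Total ratio parts = 16. Expected numbers out of 758:
  red: 758 × 9/16 = 426.375
  yellow: 758 × 3/16 = 142.125
  white: 758 × 4/16 = 189.5
Contribution of white: (192 − 189.5)² / 189.5 = 0.0330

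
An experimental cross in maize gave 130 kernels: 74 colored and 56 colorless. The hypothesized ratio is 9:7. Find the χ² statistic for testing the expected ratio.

0.024

The 9:7 ratio has 16 parts, so with N = 130 the expected counts are:
  colored: 130 × 9/16 = 73.125
  colorless: 130 × 7/16 = 56.875
χ² = Σ (O − E)² / E
  colored: (74 − 73.125)² / 73.125 = 0.0105
  colorless: (56 − 56.875)² / 56.875 = 0.0135
χ² = 0.0105 + 0.0135 = 0.024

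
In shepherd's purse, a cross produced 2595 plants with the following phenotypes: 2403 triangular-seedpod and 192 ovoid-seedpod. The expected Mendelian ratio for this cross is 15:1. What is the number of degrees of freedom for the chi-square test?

1

A goodness-of-fit test with 2 phenotype classes has df = 2 − 1 = 1.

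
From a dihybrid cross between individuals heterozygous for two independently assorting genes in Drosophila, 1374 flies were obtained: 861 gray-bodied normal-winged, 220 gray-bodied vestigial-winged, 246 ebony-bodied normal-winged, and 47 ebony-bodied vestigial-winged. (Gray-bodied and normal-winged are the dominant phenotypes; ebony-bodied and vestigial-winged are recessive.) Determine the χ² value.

A dihybrid F₂ with independent assortment and complete dominance at both loci gives a 9:3:3:1 phenotypic ratio.
Expected counts for N = 1374 under a 9:3:3:1 ratio (total parts = 16):
  gray-bodied normal-winged: 1374 × 9/16 = 772.875
  gray-bodied vestigial-winged: 1374 × 3/16 = 257.625
  ebony-bodied normal-winged: 1374 × 3/16 = 257.625
  ebony-bodied vestigial-winged: 1374 × 1/16 = 85.875
χ² = Σ (O − E)² / E
  gray-bodied normal-winged: (861 − 772.875)² / 772.875 = 10.0482
  gray-bodied vestigial-winged: (220 − 257.625)² / 257.625 = 5.4950
  ebony-bodied normal-winged: (246 − 257.625)² / 257.625 = 0.5246
  ebony-bodied vestigial-winged: (47 − 85.875)² / 85.875 = 17.5984
χ² = 10.0482 + 5.4950 + 0.5246 + 17.5984 = 33.6662 ≈ 33.666

33.666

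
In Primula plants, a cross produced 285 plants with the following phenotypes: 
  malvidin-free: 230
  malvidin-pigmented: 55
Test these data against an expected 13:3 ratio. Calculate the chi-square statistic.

0.056

Expected counts for N = 285 under a 13:3 ratio (total parts = 16):
  malvidin-free: 285 × 13/16 = 231.5625
  malvidin-pigmented: 285 × 3/16 = 53.4375
χ² = Σ (O − E)² / E
  malvidin-free: (230 − 231.5625)² / 231.5625 = 0.0105
  malvidin-pigmented: (55 − 53.4375)² / 53.4375 = 0.0457
χ² = 0.0105 + 0.0457 = 0.0562 ≈ 0.056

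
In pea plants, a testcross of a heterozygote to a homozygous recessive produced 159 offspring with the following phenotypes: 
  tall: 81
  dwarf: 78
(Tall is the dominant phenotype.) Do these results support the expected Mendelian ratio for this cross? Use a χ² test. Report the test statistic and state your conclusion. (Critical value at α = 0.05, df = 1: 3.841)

A testcross of a heterozygote (Aa × aa) gives a 1:1 phenotypic ratio.
Under the 1:1 hypothesis (Σ ratio = 2, N = 159):
  tall: 159 × 1/2 = 79.5
  dwarf: 159 × 1/2 = 79.5
χ² = Σ (O − E)² / E
  tall: (81 − 79.5)² / 79.5 = 0.0283
  dwarf: (78 − 79.5)² / 79.5 = 0.0283
χ² = 0.0283 + 0.0283 = 0.0566 ≈ 0.057
Degrees of freedom = 2 − 1 = 1; critical value at α = 0.05 is 3.841.
Since 0.057 < 3.841, we fail to reject the null hypothesis — the data are consistent with the 1:1 ratio.

0.057; consistent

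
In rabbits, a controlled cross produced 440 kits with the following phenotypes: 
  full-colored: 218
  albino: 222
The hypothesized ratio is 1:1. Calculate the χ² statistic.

0.036

Expected counts for N = 440 under a 1:1 ratio (total parts = 2):
  full-colored: 440 × 1/2 = 220
  albino: 440 × 1/2 = 220
χ² = Σ (O − E)² / E
  full-colored: (218 − 220)² / 220 = 0.0182
  albino: (222 − 220)² / 220 = 0.0182
χ² = 0.0182 + 0.0182 = 0.0364 ≈ 0.036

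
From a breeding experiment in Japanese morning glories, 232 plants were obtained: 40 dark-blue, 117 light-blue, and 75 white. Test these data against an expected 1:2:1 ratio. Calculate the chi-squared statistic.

Expected counts for N = 232 under a 1:2:1 ratio (total parts = 4):
  dark-blue: 232 × 1/4 = 58
  light-blue: 232 × 2/4 = 116
  white: 232 × 1/4 = 58
χ² = Σ (O − E)² / E
  dark-blue: (40 − 58)² / 58 = 5.5862
  light-blue: (117 − 116)² / 116 = 0.0086
  white: (75 − 58)² / 58 = 4.9828
χ² = 5.5862 + 0.0086 + 4.9828 = 10.5776 ≈ 10.578

10.578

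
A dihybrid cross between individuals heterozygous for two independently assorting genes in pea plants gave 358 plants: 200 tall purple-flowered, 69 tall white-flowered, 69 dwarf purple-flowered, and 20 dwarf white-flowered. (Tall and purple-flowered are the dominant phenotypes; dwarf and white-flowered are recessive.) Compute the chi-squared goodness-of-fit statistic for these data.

A dihybrid F₂ with independent assortment and complete dominance at both loci gives a 9:3:3:1 phenotypic ratio.
Total ratio parts = 16. Expected numbers out of 358:
  tall purple-flowered: 358 × 9/16 = 201.375
  tall white-flowered: 358 × 3/16 = 67.125
  dwarf purple-flowered: 358 × 3/16 = 67.125
  dwarf white-flowered: 358 × 1/16 = 22.375
χ² = Σ (O − E)² / E
  tall purple-flowered: (200 − 201.375)² / 201.375 = 0.0094
  tall white-flowered: (69 − 67.125)² / 67.125 = 0.0524
  dwarf purple-flowered: (69 − 67.125)² / 67.125 = 0.0524
  dwarf white-flowered: (20 − 22.375)² / 22.375 = 0.2521
χ² = 0.0094 + 0.0524 + 0.0524 + 0.2521 = 0.3663 ≈ 0.366

0.366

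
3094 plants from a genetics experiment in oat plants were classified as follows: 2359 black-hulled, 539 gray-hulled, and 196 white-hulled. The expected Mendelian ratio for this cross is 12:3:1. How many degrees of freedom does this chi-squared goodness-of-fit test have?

2

A goodness-of-fit test with 3 phenotype classes has df = 3 − 1 = 2.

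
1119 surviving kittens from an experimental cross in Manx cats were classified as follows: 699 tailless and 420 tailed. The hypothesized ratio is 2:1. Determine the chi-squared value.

8.883

Under the 2:1 hypothesis (Σ ratio = 3, N = 1119):
  tailless: 1119 × 2/3 = 746
  tailed: 1119 × 1/3 = 373
χ² = Σ (O − E)² / E
  tailless: (699 − 746)² / 746 = 2.9611
  tailed: (420 − 373)² / 373 = 5.9223
χ² = 2.9611 + 5.9223 = 8.8834 ≈ 8.883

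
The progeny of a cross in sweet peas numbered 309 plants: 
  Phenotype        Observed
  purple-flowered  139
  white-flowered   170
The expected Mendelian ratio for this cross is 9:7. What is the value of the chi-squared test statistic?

15.937

Total ratio parts = 16. Expected numbers out of 309:
  purple-flowered: 309 × 9/16 = 173.8125
  white-flowered: 309 × 7/16 = 135.1875
χ² = Σ (O − E)² / E
  purple-flowered: (139 − 173.8125)² / 173.8125 = 6.9725
  white-flowered: (170 − 135.1875)² / 135.1875 = 8.9647
χ² = 6.9725 + 8.9647 = 15.9372 ≈ 15.937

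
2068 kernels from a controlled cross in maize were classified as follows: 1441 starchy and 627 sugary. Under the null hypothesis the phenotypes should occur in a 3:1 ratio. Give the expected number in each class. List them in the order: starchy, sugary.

Under the 3:1 hypothesis (Σ ratio = 4, N = 2068):
  starchy: 2068 × 3/4 = 1551
  sugary: 2068 × 1/4 = 517

1551, 517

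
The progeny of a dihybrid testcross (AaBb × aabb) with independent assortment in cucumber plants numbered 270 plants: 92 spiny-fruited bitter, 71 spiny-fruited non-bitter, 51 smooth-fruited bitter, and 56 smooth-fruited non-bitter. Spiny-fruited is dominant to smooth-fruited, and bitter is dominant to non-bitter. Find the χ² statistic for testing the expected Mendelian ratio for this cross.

A dihybrid testcross with independent assortment gives a 1:1:1:1 ratio.
Total ratio parts = 4. Expected numbers out of 270:
  spiny-fruited bitter: 270 × 1/4 = 67.5
  spiny-fruited non-bitter: 270 × 1/4 = 67.5
  smooth-fruited bitter: 270 × 1/4 = 67.5
  smooth-fruited non-bitter: 270 × 1/4 = 67.5
χ² = Σ (O − E)² / E
  spiny-fruited bitter: (92 − 67.5)² / 67.5 = 8.8926
  spiny-fruited non-bitter: (71 − 67.5)² / 67.5 = 0.1815
  smooth-fruited bitter: (51 − 67.5)² / 67.5 = 4.0333
  smooth-fruited non-bitter: (56 − 67.5)² / 67.5 = 1.9593
χ² = 8.8926 + 0.1815 + 4.0333 + 1.9593 = 15.0667 ≈ 15.067

15.067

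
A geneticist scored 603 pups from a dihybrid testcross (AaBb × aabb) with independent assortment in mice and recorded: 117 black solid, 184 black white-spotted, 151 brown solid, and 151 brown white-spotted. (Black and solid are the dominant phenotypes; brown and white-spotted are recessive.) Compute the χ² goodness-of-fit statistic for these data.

14.891

A dihybrid testcross with independent assortment gives a 1:1:1:1 ratio.
The 1:1:1:1 ratio has 4 parts, so with N = 603 the expected counts are:
  black solid: 603 × 1/4 = 150.75
  black white-spotted: 603 × 1/4 = 150.75
  brown solid: 603 × 1/4 = 150.75
  brown white-spotted: 603 × 1/4 = 150.75
χ² = Σ (O − E)² / E
  black solid: (117 − 150.75)² / 150.75 = 7.5560
  black white-spotted: (184 − 150.75)² / 150.75 = 7.3337
  brown solid: (151 − 150.75)² / 150.75 = 0.0004
  brown white-spotted: (151 − 150.75)² / 150.75 = 0.0004
χ² = 7.5560 + 7.3337 + 0.0004 + 0.0004 = 14.8905 ≈ 14.891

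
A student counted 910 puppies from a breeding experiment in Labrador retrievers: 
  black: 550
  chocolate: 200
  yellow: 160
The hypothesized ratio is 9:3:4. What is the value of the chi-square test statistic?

27.924

Total ratio parts = 16. Expected numbers out of 910:
  black: 910 × 9/16 = 511.875
  chocolate: 910 × 3/16 = 170.625
  yellow: 910 × 4/16 = 227.5
χ² = Σ (O − E)² / E
  black: (550 − 511.875)² / 511.875 = 2.8396
  chocolate: (200 − 170.625)² / 170.625 = 5.0572
  yellow: (160 − 227.5)² / 227.5 = 20.0275
χ² = 2.8396 + 5.0572 + 20.0275 = 27.9243 ≈ 27.924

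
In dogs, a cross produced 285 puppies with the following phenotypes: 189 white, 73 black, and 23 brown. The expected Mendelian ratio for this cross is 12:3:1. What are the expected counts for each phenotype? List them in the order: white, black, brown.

213.75, 53.4375, 17.8125

Under the 12:3:1 hypothesis (Σ ratio = 16, N = 285):
  white: 285 × 12/16 = 213.75
  black: 285 × 3/16 = 53.4375
  brown: 285 × 1/16 = 17.8125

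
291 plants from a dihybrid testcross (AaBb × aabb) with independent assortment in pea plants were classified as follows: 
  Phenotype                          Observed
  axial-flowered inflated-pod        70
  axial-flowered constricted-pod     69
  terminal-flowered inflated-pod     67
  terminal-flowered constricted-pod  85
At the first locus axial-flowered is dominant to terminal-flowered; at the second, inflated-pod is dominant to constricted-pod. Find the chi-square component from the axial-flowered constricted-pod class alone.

A dihybrid testcross with independent assortment gives a 1:1:1:1 ratio.
Total ratio parts = 4. Expected numbers out of 291:
  axial-flowered inflated-pod: 291 × 1/4 = 72.75
  axial-flowered constricted-pod: 291 × 1/4 = 72.75
  terminal-flowered inflated-pod: 291 × 1/4 = 72.75
  terminal-flowered constricted-pod: 291 × 1/4 = 72.75
Contribution of axial-flowered constricted-pod: (69 − 72.75)² / 72.75 = 0.1933

0.193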